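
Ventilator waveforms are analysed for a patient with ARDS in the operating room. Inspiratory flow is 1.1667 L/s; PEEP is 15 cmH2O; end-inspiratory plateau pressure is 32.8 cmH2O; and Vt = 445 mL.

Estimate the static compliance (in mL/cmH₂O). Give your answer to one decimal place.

Cstat = Vt / (Pplat − PEEP) = 445 / (32.8 − 15) = 445 / 17.8 = 25.0 mL/cmH2O.

25.0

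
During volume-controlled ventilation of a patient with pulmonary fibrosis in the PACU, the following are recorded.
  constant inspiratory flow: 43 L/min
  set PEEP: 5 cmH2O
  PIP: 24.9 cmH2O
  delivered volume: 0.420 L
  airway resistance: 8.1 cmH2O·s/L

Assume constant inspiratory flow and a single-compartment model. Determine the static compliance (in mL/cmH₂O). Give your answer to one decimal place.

Flow: 43 L/min ÷ 60 = 0.7167 L/s.
Equation of motion (constant flow): PIP = Vt/C + R·V̇ + PEEP.
Vt/C = PIP − R·V̇ − PEEP = 24.9 − 8.1×0.7167 − 5 = 24.9 − 5.805 − 5 = 14.095 cmH2O.
C = Vt / 14.095 = 420 / 14.095 = 29.798 mL/cmH2O.

29.8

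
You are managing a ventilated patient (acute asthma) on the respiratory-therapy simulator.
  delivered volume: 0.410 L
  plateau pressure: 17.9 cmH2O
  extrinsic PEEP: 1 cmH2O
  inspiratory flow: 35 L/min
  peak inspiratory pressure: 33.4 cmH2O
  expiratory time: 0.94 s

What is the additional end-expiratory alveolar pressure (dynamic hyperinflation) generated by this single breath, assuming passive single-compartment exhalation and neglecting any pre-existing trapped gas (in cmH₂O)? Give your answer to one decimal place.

3.9

Flow: 35 L/min ÷ 60 = 0.5833 L/s.
R = (PIP − Pplat)/V̇ = (33.4 − 17.9) / 0.5833 = 15.5/0.5833 = 26.573 cmH2O·s/L.
C = Vt/(Pplat − PEEP) = 410.0 / (17.9 − 1) = 410.0/16.9 = 24.26 mL/cmH2O.
τ = R × C = 26.573 × 0.02426 L/cmH2O = 0.6447 s.
Fraction remaining = e^(−Te/τ) = e^(−0.94/0.6447) = 0.2327; trapped volume = 410.0 × 0.2327 = 95.407 mL.
Additional alveolar pressure from trapping ≈ V_trapped / C = 95.407 / 24.26 = 3.933 cmH2O.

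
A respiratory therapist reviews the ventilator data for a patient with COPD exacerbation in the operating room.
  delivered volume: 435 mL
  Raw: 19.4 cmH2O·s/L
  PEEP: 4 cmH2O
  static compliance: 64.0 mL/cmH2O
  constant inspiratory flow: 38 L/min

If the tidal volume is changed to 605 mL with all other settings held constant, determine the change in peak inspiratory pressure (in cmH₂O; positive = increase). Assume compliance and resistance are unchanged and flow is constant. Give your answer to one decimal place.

2.7

PIP = Vt/C + R·V̇ + PEEP (constant-flow equation of motion).
Only the elastic term changes: ΔPIP = ΔVt / C = (605 − 435) / 64.0 = 2.656 cmH2O.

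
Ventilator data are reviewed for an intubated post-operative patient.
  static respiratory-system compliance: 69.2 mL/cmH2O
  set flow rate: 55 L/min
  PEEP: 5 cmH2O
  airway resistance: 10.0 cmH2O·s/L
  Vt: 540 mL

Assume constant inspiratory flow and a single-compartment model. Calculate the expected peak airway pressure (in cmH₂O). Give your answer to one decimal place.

Flow: 55 L/min ÷ 60 = 0.9167 L/s.
Equation of motion (constant flow): PIP = Vt/C + R·V̇ + PEEP.
PIP = 540/69.2 + 10.0×0.9167 + 5 = 7.803 + 9.167 + 5 = 21.97 cmH2O.

22.0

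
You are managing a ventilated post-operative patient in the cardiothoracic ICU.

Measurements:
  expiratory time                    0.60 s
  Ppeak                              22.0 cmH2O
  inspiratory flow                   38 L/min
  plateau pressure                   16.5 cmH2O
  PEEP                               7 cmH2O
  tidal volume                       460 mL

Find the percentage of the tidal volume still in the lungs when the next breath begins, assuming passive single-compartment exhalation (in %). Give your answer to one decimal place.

Flow: 38 L/min ÷ 60 = 0.6333 L/s.
R = (PIP − Pplat)/V̇ = (22.0 − 16.5) / 0.6333 = 5.5/0.6333 = 8.685 cmH2O·s/L.
C = Vt/(Pplat − PEEP) = 460.0 / (16.5 − 7) = 460.0/9.5 = 48.421 mL/cmH2O.
τ = R × C = 8.685 × 0.04842 L/cmH2O = 0.4205 s.
Fraction remaining at end-expiration = e^(−Te/τ) = e^(−0.60/0.4205) = 0.2401 → 24.01%.

24.0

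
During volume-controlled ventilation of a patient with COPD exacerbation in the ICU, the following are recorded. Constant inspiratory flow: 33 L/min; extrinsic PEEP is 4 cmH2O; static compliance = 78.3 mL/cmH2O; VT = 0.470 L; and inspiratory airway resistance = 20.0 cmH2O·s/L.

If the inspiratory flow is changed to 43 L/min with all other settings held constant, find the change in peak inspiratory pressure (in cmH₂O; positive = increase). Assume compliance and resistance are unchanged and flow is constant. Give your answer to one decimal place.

Flow: 33 L/min ÷ 60 = 0.55 L/s.
New flow: 43 L/min ÷ 60 = 0.7167 L/s.
PIP = Vt/C + R·V̇ + PEEP (constant-flow equation of motion).
Only the resistive term changes: ΔPIP = R × ΔV̇ = 20.0 × (0.7167 − 0.55) = 20.0 × 0.1667 = 3.334 cmH2O.

3.3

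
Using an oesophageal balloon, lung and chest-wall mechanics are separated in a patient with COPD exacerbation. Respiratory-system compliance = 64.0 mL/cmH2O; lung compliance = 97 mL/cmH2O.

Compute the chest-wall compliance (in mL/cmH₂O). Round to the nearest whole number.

1/Ccw = 1/Crs − 1/CL.
1/Ccw = 1/64.0 − 1/97 = 0.005316.
Ccw = 188.11 mL/cmH2O.

188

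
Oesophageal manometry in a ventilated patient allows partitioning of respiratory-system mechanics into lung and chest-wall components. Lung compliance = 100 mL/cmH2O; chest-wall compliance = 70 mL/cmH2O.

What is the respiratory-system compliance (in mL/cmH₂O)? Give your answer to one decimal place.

Lung and chest wall are elastances in series: 1/Crs = 1/CL + 1/Ccw.
1/Crs = 1/100 + 1/70 = 0.02429.
Crs = 41.169 mL/cmH2O.

41.2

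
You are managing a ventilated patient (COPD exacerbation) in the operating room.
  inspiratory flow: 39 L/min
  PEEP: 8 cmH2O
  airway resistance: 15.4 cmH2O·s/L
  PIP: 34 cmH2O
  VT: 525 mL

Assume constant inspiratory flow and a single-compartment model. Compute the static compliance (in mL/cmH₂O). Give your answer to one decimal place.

32.8

Flow: 39 L/min ÷ 60 = 0.65 L/s.
Equation of motion (constant flow): PIP = Vt/C + R·V̇ + PEEP.
Vt/C = PIP − R·V̇ − PEEP = 34 − 15.4×0.65 − 8 = 34 − 10.01 − 8 = 15.99 cmH2O.
C = Vt / 15.99 = 525 / 15.99 = 32.833 mL/cmH2O.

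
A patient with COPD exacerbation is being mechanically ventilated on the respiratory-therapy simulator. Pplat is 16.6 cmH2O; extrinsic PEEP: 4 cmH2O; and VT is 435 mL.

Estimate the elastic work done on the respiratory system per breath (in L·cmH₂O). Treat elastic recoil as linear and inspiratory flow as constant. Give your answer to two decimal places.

2.74

Elastic work ≈ ½ × (Pplat − PEEP) × Vt = 0.5 × (16.6 − 4) × 0.435 L = 0.5 × 12.6 × 0.435 = 2.741 L·cmH2O.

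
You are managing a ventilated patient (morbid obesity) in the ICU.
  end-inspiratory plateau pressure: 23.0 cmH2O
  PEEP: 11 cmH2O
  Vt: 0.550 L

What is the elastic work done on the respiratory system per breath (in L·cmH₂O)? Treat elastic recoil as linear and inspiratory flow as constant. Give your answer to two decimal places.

3.30

Elastic work ≈ ½ × (Pplat − PEEP) × Vt = 0.5 × (23.0 − 11) × 0.550 L = 0.5 × 12.0 × 0.550 = 3.3 L·cmH2O.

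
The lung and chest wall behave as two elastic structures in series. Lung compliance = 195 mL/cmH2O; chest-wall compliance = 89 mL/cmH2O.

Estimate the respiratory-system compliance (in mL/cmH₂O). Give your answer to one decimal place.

Lung and chest wall are elastances in series: 1/Crs = 1/CL + 1/Ccw.
1/Crs = 1/195 + 1/89 = 0.01636.
Crs = 61.125 mL/cmH2O.

61.1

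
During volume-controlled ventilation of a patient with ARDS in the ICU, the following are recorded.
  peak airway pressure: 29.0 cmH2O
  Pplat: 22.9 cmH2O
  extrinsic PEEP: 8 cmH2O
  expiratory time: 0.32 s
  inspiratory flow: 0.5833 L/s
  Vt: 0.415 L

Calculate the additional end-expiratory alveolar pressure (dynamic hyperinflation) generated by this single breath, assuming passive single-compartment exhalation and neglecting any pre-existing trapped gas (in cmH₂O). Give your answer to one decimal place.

5.0

R = (PIP − Pplat)/V̇ = (29.0 − 22.9) / 0.5833 = 6.1/0.5833 = 10.458 cmH2O·s/L.
C = Vt/(Pplat − PEEP) = 415.0 / (22.9 − 8) = 415.0/14.9 = 27.852 mL/cmH2O.
τ = R × C = 10.458 × 0.02785 L/cmH2O = 0.2913 s.
Fraction remaining = e^(−Te/τ) = e^(−0.32/0.2913) = 0.3334; trapped volume = 415.0 × 0.3334 = 138.36 mL.
Additional alveolar pressure from trapping ≈ V_trapped / C = 138.36 / 27.852 = 4.968 cmH2O.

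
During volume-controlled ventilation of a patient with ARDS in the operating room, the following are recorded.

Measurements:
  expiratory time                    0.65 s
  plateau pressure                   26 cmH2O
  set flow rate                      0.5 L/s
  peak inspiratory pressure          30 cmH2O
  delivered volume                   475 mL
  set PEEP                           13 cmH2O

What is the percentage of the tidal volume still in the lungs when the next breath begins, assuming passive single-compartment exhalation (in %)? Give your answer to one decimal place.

10.8

R = (PIP − Pplat)/V̇ = (30 − 26) / 0.5 = 4.0/0.5 = 8.0 cmH2O·s/L.
C = Vt/(Pplat − PEEP) = 475.0 / (26 − 13) = 475.0/13.0 = 36.538 mL/cmH2O.
τ = R × C = 8.0 × 0.03654 L/cmH2O = 0.2923 s.
Fraction remaining at end-expiration = e^(−Te/τ) = e^(−0.65/0.2923) = 0.1082 → 10.82%.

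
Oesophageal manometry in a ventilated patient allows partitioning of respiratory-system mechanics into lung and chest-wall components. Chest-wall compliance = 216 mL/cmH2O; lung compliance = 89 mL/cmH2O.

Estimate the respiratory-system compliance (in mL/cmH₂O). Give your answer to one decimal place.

Lung and chest wall are elastances in series: 1/Crs = 1/CL + 1/Ccw.
1/Crs = 1/89 + 1/216 = 0.01587.
Crs = 63.012 mL/cmH2O.

63.0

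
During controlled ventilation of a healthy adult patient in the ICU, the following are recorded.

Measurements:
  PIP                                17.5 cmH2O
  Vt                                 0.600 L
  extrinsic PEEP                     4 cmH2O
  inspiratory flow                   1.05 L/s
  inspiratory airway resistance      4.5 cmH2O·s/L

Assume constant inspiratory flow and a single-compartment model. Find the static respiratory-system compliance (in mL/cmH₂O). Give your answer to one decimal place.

Equation of motion (constant flow): PIP = Vt/C + R·V̇ + PEEP.
Vt/C = PIP − R·V̇ − PEEP = 17.5 − 4.5×1.05 − 4 = 17.5 − 4.725 − 4 = 8.775 cmH2O.
C = Vt / 8.775 = 600 / 8.775 = 68.376 mL/cmH2O.

68.4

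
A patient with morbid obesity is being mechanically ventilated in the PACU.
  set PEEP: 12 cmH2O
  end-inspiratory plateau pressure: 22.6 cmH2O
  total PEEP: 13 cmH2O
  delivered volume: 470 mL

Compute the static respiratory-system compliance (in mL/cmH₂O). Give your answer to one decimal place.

49.0

End-expiratory occlusion gives total PEEP = 13 cmH2O (intrinsic PEEP = 13 − 12 = 1). Use total PEEP for the elastic gradient.
Cstat = Vt / (Pplat − PEEPtotal) = 470 / (22.6 − 13) = 470 / 9.6 = 48.958 mL/cmH2O.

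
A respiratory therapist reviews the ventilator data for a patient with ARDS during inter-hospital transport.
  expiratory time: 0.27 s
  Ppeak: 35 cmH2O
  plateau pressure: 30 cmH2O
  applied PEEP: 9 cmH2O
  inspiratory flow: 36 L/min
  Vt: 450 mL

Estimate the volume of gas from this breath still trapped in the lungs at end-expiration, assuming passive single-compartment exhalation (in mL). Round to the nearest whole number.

99

Flow: 36 L/min ÷ 60 = 0.6 L/s.
R = (PIP − Pplat)/V̇ = (35 − 30) / 0.6 = 5.0/0.6 = 8.333 cmH2O·s/L.
C = Vt/(Pplat − PEEP) = 450.0 / (30 − 9) = 450.0/21.0 = 21.429 mL/cmH2O.
τ = R × C = 8.333 × 0.02143 L/cmH2O = 0.1786 s.
Fraction remaining = e^(−Te/τ) = e^(−0.27/0.1786) = 0.2205.
Trapped volume = 450.0 × 0.2205 = 99.225 mL.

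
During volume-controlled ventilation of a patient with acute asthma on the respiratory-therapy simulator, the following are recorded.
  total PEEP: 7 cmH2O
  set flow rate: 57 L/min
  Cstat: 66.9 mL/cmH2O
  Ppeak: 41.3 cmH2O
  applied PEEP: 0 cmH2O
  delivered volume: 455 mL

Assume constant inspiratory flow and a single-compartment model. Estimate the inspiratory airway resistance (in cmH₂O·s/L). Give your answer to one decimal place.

Flow: 57 L/min ÷ 60 = 0.95 L/s.
Total PEEP = 7 cmH2O (set 0 + intrinsic 7); this is the baseline alveolar pressure.
Equation of motion (constant flow): PIP = Vt/C + R·V̇ + PEEP.
R·V̇ = PIP − Vt/C − PEEP = 41.3 − 455/66.9 − 7 = 41.3 − 6.801 − 7 = 27.499 cmH2O.
R = 27.499 / 0.95 = 28.946 cmH2O·s/L.

28.9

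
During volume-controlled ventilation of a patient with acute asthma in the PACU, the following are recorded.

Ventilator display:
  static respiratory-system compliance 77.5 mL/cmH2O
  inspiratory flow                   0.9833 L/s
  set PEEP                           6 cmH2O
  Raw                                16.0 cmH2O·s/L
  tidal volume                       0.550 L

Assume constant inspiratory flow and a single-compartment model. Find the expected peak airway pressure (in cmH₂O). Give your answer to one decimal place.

28.8

Equation of motion (constant flow): PIP = Vt/C + R·V̇ + PEEP.
PIP = 550/77.5 + 16.0×0.9833 + 6 = 7.097 + 15.733 + 6 = 28.83 cmH2O.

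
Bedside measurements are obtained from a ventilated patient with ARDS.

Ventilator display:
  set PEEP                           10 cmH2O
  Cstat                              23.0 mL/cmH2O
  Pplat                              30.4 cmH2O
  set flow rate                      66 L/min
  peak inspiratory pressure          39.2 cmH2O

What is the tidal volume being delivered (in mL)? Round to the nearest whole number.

Vt = Cstat × (Pplat − PEEP) = 23.0 × (30.4 − 10) = 23.0 × 20.4 = 469.2 mL.

469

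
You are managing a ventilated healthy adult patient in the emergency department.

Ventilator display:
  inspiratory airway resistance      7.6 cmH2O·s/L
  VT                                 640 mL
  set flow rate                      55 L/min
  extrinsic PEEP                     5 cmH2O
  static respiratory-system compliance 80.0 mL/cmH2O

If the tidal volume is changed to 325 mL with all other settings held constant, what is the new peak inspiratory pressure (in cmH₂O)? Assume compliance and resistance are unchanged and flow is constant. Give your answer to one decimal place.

Flow: 55 L/min ÷ 60 = 0.9167 L/s.
PIP = Vt/C + R·V̇ + PEEP (constant-flow equation of motion).
Only the elastic term changes: ΔPIP = ΔVt / C = (325 − 640) / 80.0 = -3.938 cmH2O.
Original PIP = 640/80.0 + 7.6×0.9167 + 5 = 19.967 cmH2O; new PIP = 19.967 + (-3.938) = 16.029 cmH2O.

16.0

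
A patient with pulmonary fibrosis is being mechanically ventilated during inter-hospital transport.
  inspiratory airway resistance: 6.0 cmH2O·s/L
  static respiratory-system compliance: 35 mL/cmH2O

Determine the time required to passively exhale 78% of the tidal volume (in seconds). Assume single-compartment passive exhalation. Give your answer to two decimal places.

τ = R × C = 6.0 × 35 mL/cmH2O = 6.0 × 0.035 L/cmH2O = 0.21 s.
Exhaled fraction f = 1 − e^(−t/τ) → t = −τ·ln(1 − f) = −0.21·ln(0.22) = 0.318 s.

0.32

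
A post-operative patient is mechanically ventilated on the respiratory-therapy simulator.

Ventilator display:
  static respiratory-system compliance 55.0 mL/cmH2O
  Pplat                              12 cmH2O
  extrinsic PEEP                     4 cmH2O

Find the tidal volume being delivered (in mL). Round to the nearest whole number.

440

Vt = Cstat × (Pplat − PEEP) = 55.0 × (12 − 4) = 55.0 × 8.0 = 440.0 mL.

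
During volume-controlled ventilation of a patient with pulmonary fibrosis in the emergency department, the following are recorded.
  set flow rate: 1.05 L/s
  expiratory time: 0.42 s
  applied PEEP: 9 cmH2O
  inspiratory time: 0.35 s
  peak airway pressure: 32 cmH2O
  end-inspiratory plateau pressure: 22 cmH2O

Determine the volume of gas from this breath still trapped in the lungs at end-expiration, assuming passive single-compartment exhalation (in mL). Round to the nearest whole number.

Vt = flow × Ti = 1.05 L/s × 0.35 s × 1000 mL/L = 367.5 mL.
R = (PIP − Pplat)/V̇ = (32 − 22) / 1.05 = 10.0/1.05 = 9.524 cmH2O·s/L.
C = Vt/(Pplat − PEEP) = 367.5 / (22 − 9) = 367.5/13.0 = 28.269 mL/cmH2O.
τ = R × C = 9.524 × 0.02827 L/cmH2O = 0.2692 s.
Fraction remaining = e^(−Te/τ) = e^(−0.42/0.2692) = 0.2101.
Trapped volume = 367.5 × 0.2101 = 77.212 mL.

77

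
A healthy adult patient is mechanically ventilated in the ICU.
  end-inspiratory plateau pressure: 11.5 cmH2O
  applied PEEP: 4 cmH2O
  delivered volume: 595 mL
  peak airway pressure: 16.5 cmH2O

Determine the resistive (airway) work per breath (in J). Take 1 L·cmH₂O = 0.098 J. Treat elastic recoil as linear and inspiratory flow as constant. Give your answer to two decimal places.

With constant inspiratory flow the resistive pressure is constant at PIP − Pplat = 16.5 − 11.5 = 5.0 cmH2O, so resistive work = 5.0 × 0.595 = 2.975 L·cmH2O.
× 0.098 J/(L·cmH2O) → 0.2916 J.

0.29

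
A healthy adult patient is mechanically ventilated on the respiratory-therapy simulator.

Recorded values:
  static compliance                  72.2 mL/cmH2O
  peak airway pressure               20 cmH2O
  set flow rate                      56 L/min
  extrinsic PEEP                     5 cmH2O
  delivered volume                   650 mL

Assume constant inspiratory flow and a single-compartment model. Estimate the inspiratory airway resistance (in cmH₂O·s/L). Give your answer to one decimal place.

6.4

Flow: 56 L/min ÷ 60 = 0.9333 L/s.
Equation of motion (constant flow): PIP = Vt/C + R·V̇ + PEEP.
R·V̇ = PIP − Vt/C − PEEP = 20 − 650/72.2 − 5 = 20 − 9.003 − 5 = 5.997 cmH2O.
R = 5.997 / 0.9333 = 6.426 cmH2O·s/L.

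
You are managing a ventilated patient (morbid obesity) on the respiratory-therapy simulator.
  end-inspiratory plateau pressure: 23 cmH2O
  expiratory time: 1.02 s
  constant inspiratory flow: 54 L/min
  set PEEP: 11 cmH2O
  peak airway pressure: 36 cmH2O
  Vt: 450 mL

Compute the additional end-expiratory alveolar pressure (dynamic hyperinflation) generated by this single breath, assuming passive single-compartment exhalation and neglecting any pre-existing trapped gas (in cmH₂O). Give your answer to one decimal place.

Flow: 54 L/min ÷ 60 = 0.9 L/s.
R = (PIP − Pplat)/V̇ = (36 − 23) / 0.9 = 13.0/0.9 = 14.444 cmH2O·s/L.
C = Vt/(Pplat − PEEP) = 450.0 / (23 − 11) = 450.0/12.0 = 37.5 mL/cmH2O.
τ = R × C = 14.444 × 0.0375 L/cmH2O = 0.5417 s.
Fraction remaining = e^(−Te/τ) = e^(−1.02/0.5417) = 0.1521; trapped volume = 450.0 × 0.1521 = 68.445 mL.
Additional alveolar pressure from trapping ≈ V_trapped / C = 68.445 / 37.5 = 1.825 cmH2O.

1.8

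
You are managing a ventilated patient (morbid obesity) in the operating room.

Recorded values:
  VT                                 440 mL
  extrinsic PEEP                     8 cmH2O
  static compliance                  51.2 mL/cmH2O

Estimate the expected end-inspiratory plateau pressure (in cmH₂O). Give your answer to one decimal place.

16.6

Pplat = PEEP + Vt / Cstat = 8 + 440 / 51.2 = 8 + 8.594 = 16.594 cmH2O.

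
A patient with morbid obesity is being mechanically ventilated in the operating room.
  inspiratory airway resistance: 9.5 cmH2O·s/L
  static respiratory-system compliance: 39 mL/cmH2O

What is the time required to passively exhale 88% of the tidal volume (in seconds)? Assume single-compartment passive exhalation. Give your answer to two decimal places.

0.79

τ = R × C = 9.5 × 39 mL/cmH2O = 9.5 × 0.039 L/cmH2O = 0.3705 s.
Exhaled fraction f = 1 − e^(−t/τ) → t = −τ·ln(1 − f) = −0.3705·ln(0.12) = 0.7856 s.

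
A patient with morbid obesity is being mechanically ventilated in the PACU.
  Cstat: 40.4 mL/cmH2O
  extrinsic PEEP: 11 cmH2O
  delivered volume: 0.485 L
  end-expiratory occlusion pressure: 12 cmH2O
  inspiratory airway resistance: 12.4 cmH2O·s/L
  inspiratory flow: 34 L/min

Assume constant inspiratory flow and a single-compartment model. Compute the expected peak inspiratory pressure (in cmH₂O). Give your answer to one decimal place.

Flow: 34 L/min ÷ 60 = 0.5667 L/s.
Total PEEP = 12 cmH2O (set 11 + intrinsic 1); this is the baseline alveolar pressure.
Equation of motion (constant flow): PIP = Vt/C + R·V̇ + PEEP.
PIP = 485/40.4 + 12.4×0.5667 + 12 = 12.005 + 7.027 + 12 = 31.032 cmH2O.

31.0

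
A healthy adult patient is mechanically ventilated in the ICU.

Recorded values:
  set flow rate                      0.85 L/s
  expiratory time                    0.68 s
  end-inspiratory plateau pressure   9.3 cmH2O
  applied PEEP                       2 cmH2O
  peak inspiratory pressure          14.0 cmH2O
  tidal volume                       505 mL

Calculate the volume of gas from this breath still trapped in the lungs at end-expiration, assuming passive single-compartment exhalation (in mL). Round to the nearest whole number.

85

R = (PIP − Pplat)/V̇ = (14.0 − 9.3) / 0.85 = 4.7/0.85 = 5.529 cmH2O·s/L.
C = Vt/(Pplat − PEEP) = 505.0 / (9.3 − 2) = 505.0/7.3 = 69.178 mL/cmH2O.
τ = R × C = 5.529 × 0.06918 L/cmH2O = 0.3825 s.
Fraction remaining = e^(−Te/τ) = e^(−0.68/0.3825) = 0.169.
Trapped volume = 505.0 × 0.169 = 85.345 mL.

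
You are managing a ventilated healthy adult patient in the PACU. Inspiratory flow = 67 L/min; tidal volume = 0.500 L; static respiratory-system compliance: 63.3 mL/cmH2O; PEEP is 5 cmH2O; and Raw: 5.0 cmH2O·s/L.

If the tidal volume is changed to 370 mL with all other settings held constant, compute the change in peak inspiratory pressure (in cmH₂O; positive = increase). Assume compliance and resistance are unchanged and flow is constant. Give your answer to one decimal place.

PIP = Vt/C + R·V̇ + PEEP (constant-flow equation of motion).
Only the elastic term changes: ΔPIP = ΔVt / C = (370 − 500) / 63.3 = -2.054 cmH2O.

-2.1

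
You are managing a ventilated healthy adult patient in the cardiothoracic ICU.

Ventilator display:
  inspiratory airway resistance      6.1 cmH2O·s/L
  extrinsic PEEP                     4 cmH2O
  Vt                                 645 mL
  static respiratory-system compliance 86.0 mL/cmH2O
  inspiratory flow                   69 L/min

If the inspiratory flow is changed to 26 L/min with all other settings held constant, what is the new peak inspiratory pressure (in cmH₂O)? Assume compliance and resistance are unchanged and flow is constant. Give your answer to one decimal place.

14.1

Flow: 69 L/min ÷ 60 = 1.15 L/s.
New flow: 26 L/min ÷ 60 = 0.4333 L/s.
PIP = Vt/C + R·V̇ + PEEP (constant-flow equation of motion).
Only the resistive term changes: ΔPIP = R × ΔV̇ = 6.1 × (0.4333 − 1.15) = 6.1 × -0.7167 = -4.372 cmH2O.
Original PIP = 645/86.0 + 6.1×1.15 + 4 = 18.515 cmH2O; new PIP = 18.515 + (-4.372) = 14.143 cmH2O.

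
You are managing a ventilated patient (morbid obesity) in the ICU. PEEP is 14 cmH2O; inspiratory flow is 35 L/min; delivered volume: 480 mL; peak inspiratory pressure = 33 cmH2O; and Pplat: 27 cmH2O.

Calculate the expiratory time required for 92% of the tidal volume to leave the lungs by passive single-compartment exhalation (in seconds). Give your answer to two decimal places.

0.96

Flow: 35 L/min ÷ 60 = 0.5833 L/s.
R = (PIP − Pplat)/V̇ = (33 − 27) / 0.5833 = 6.0/0.5833 = 10.286 cmH2O·s/L.
C = Vt/(Pplat − PEEP) = 480.0 / (27 − 14) = 480.0/13.0 = 36.923 mL/cmH2O.
τ = R × C = 10.286 × 0.03692 L/cmH2O = 0.3798 s.
t = −τ·ln(1 − 0.92) = −0.3798·ln(0.08) = 0.9593 s.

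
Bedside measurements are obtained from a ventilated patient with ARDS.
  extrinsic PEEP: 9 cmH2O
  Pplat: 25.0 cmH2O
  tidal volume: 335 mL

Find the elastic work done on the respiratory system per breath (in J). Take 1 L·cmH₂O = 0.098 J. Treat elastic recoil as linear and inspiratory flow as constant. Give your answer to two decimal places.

0.26

Elastic work ≈ ½ × (Pplat − PEEP) × Vt = 0.5 × (25.0 − 9) × 0.335 L = 0.5 × 16.0 × 0.335 = 2.68 L·cmH2O.
× 0.098 J/(L·cmH2O) → 0.2626 J.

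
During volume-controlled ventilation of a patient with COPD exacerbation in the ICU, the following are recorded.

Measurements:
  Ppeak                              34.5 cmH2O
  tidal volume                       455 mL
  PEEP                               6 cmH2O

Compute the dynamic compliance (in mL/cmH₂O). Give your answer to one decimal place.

16.0

Dynamic compliance = Vt / (PIP − PEEP) = 455 / (34.5 − 6) = 455 / 28.5 = 15.965 mL/cmH2O.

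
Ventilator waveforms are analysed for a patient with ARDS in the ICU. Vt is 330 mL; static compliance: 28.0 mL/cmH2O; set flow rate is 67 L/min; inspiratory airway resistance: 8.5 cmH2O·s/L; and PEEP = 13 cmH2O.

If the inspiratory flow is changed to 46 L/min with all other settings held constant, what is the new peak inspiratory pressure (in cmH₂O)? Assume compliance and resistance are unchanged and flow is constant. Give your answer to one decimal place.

31.3

Flow: 67 L/min ÷ 60 = 1.1167 L/s.
New flow: 46 L/min ÷ 60 = 0.7667 L/s.
PIP = Vt/C + R·V̇ + PEEP (constant-flow equation of motion).
Only the resistive term changes: ΔPIP = R × ΔV̇ = 8.5 × (0.7667 − 1.1167) = 8.5 × -0.35 = -2.975 cmH2O.
Original PIP = 330/28.0 + 8.5×1.1167 + 13 = 34.278 cmH2O; new PIP = 34.278 + (-2.975) = 31.303 cmH2O.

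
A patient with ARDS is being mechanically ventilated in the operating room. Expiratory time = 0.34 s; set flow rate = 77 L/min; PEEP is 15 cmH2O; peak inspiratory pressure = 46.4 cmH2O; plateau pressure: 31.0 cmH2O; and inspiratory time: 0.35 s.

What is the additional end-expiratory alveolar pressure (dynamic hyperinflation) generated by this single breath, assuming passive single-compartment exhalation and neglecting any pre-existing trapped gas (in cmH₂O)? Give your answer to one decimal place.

5.8

Flow: 77 L/min ÷ 60 = 1.2833 L/s.
Vt = flow × Ti = 1.2833 L/s × 0.35 s × 1000 mL/L = 449.16 mL.
R = (PIP − Pplat)/V̇ = (46.4 − 31.0) / 1.2833 = 15.4/1.2833 = 12.0 cmH2O·s/L.
C = Vt/(Pplat − PEEP) = 449.16 / (31.0 − 15) = 449.16/16.0 = 28.073 mL/cmH2O.
τ = R × C = 12.0 × 0.02807 L/cmH2O = 0.3368 s.
Fraction remaining = e^(−Te/τ) = e^(−0.34/0.3368) = 0.3644; trapped volume = 449.16 × 0.3644 = 163.67 mL.
Additional alveolar pressure from trapping ≈ V_trapped / C = 163.67 / 28.073 = 5.83 cmH2O.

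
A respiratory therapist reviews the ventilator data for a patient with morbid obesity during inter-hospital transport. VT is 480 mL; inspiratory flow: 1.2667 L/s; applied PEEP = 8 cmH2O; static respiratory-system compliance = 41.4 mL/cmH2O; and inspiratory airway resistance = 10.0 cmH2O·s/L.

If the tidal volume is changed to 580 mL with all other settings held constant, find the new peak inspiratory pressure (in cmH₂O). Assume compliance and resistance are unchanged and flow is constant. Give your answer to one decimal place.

PIP = Vt/C + R·V̇ + PEEP (constant-flow equation of motion).
Only the elastic term changes: ΔPIP = ΔVt / C = (580 − 480) / 41.4 = 2.415 cmH2O.
Original PIP = 480/41.4 + 10.0×1.2667 + 8 = 32.261 cmH2O; new PIP = 32.261 + (2.415) = 34.676 cmH2O.

34.7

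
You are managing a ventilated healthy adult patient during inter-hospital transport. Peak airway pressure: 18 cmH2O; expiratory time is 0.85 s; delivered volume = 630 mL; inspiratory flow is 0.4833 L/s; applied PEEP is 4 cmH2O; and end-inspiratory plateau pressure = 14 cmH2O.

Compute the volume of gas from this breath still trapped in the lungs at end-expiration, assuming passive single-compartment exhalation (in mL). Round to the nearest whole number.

123

R = (PIP − Pplat)/V̇ = (18 − 14) / 0.4833 = 4.0/0.4833 = 8.276 cmH2O·s/L.
C = Vt/(Pplat − PEEP) = 630.0 / (14 − 4) = 630.0/10.0 = 63.0 mL/cmH2O.
τ = R × C = 8.276 × 0.063 L/cmH2O = 0.5214 s.
Fraction remaining = e^(−Te/τ) = e^(−0.85/0.5214) = 0.1959.
Trapped volume = 630.0 × 0.1959 = 123.42 mL.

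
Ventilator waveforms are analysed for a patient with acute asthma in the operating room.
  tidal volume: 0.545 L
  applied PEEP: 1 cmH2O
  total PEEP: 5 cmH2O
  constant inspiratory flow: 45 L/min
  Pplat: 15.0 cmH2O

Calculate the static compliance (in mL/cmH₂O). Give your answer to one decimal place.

54.5

End-expiratory occlusion gives total PEEP = 5 cmH2O (intrinsic PEEP = 5 − 1 = 4). Use total PEEP for the elastic gradient.
Cstat = Vt / (Pplat − PEEPtotal) = 545 / (15.0 − 5) = 545 / 10.0 = 54.5 mL/cmH2O.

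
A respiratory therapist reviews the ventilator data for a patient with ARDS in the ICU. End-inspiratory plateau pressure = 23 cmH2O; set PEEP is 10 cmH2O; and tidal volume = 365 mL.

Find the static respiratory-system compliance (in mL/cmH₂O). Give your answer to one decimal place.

Cstat = Vt / (Pplat − PEEP) = 365 / (23 − 10) = 365 / 13.0 = 28.077 mL/cmH2O.

28.1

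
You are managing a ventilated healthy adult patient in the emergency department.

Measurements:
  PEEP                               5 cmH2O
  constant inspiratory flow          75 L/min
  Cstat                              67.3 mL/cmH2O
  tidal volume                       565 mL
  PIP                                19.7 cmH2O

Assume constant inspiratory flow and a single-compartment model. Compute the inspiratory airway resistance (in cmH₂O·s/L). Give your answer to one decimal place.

5.0

Flow: 75 L/min ÷ 60 = 1.25 L/s.
Equation of motion (constant flow): PIP = Vt/C + R·V̇ + PEEP.
R·V̇ = PIP − Vt/C − PEEP = 19.7 − 565/67.3 − 5 = 19.7 − 8.395 − 5 = 6.305 cmH2O.
R = 6.305 / 1.25 = 5.044 cmH2O·s/L.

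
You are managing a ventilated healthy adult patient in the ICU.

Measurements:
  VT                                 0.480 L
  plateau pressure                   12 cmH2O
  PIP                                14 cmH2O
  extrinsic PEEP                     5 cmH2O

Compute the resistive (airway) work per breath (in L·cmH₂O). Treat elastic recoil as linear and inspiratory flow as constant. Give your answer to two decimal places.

0.96

With constant inspiratory flow the resistive pressure is constant at PIP − Pplat = 14 − 12 = 2.0 cmH2O, so resistive work = 2.0 × 0.480 = 0.96 L·cmH2O.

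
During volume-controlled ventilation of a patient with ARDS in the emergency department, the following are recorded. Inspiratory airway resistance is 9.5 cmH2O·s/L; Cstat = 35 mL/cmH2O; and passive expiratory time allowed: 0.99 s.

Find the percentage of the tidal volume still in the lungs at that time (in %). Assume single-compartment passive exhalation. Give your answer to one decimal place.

5.1

τ = R × C = 9.5 × 35 mL/cmH2O = 9.5 × 0.035 L/cmH2O = 0.3325 s.
Passive exhalation: V(t)/V₀ = e^(−t/τ) = e^(−0.99/0.3325) = 0.05092.
Fraction remaining = 0.05092 → 5.092%.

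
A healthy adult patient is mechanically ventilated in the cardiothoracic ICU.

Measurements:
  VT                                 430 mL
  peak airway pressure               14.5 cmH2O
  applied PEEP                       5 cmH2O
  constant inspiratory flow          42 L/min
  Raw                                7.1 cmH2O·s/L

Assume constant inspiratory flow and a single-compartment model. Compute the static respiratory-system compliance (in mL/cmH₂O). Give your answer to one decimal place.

Flow: 42 L/min ÷ 60 = 0.7 L/s.
Equation of motion (constant flow): PIP = Vt/C + R·V̇ + PEEP.
Vt/C = PIP − R·V̇ − PEEP = 14.5 − 7.1×0.7 − 5 = 14.5 − 4.97 − 5 = 4.53 cmH2O.
C = Vt / 4.53 = 430 / 4.53 = 94.923 mL/cmH2O.

94.9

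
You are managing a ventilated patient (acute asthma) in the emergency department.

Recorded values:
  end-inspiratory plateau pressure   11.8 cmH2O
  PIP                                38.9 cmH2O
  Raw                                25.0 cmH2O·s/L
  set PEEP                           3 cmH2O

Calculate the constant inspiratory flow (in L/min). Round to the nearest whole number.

flow = (PIP − Pplat) / Raw = (38.9 − 11.8) / 25.0 = 1.084 L/s × 60 = 65.04 L/min.

65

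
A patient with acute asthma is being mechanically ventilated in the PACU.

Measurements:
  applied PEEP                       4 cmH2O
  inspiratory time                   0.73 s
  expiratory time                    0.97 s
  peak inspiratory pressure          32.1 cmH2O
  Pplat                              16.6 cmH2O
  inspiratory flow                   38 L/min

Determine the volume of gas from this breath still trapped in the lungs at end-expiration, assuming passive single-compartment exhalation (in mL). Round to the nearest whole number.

Flow: 38 L/min ÷ 60 = 0.6333 L/s.
Vt = flow × Ti = 0.6333 L/s × 0.73 s × 1000 mL/L = 462.31 mL.
R = (PIP − Pplat)/V̇ = (32.1 − 16.6) / 0.6333 = 15.5/0.6333 = 24.475 cmH2O·s/L.
C = Vt/(Pplat − PEEP) = 462.31 / (16.6 − 4) = 462.31/12.6 = 36.691 mL/cmH2O.
τ = R × C = 24.475 × 0.03669 L/cmH2O = 0.898 s.
Fraction remaining = e^(−Te/τ) = e^(−0.97/0.898) = 0.3395.
Trapped volume = 462.31 × 0.3395 = 156.95 mL.

157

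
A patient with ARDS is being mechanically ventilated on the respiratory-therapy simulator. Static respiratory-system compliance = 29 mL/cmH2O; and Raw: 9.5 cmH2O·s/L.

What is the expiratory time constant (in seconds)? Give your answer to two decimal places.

0.28

τ = R × C = 9.5 × 29 mL/cmH2O = 9.5 × 0.029 L/cmH2O = 0.2755 s.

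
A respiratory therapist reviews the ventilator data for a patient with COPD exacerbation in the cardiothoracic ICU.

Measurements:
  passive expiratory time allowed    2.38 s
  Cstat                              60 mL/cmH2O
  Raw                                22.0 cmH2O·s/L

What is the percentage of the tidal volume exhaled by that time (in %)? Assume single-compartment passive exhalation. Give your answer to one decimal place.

τ = R × C = 22.0 × 60 mL/cmH2O = 22.0 × 0.060 L/cmH2O = 1.32 s.
Passive exhalation: V(t)/V₀ = e^(−t/τ) = e^(−2.38/1.32) = 0.1648.
Fraction exhaled = 1 − 0.1648 = 0.8352 → 83.52%.

83.5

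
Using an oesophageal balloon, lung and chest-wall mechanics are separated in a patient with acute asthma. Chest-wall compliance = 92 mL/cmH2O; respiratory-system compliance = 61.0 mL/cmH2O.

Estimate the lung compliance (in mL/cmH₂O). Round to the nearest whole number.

1/CL = 1/Crs − 1/Ccw.
1/CL = 1/61.0 − 1/92 = 0.005524.
CL = 181.03 mL/cmH2O.

181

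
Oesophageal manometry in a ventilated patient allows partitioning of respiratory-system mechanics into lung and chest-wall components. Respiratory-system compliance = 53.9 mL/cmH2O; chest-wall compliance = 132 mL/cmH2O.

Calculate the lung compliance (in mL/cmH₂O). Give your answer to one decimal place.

91.1

1/CL = 1/Crs − 1/Ccw.
1/CL = 1/53.9 − 1/132 = 0.01098.
CL = 91.075 mL/cmH2O.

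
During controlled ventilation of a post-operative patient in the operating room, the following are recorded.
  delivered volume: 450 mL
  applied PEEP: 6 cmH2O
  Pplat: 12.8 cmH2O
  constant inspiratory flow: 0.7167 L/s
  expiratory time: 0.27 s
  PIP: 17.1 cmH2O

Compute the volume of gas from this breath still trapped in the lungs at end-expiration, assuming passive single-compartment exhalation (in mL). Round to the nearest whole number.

R = (PIP − Pplat)/V̇ = (17.1 − 12.8) / 0.7167 = 4.3/0.7167 = 6.0 cmH2O·s/L.
C = Vt/(Pplat − PEEP) = 450.0 / (12.8 − 6) = 450.0/6.8 = 66.176 mL/cmH2O.
τ = R × C = 6.0 × 0.06618 L/cmH2O = 0.3971 s.
Fraction remaining = e^(−Te/τ) = e^(−0.27/0.3971) = 0.5067.
Trapped volume = 450.0 × 0.5067 = 228.02 mL.

228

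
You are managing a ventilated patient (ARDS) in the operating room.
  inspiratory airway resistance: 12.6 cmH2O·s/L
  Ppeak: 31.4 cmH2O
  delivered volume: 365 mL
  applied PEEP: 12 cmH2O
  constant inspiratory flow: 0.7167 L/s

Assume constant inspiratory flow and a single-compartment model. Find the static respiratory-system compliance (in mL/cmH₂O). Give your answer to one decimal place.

35.2

Equation of motion (constant flow): PIP = Vt/C + R·V̇ + PEEP.
Vt/C = PIP − R·V̇ − PEEP = 31.4 − 12.6×0.7167 − 12 = 31.4 − 9.03 − 12 = 10.37 cmH2O.
C = Vt / 10.37 = 365 / 10.37 = 35.198 mL/cmH2O.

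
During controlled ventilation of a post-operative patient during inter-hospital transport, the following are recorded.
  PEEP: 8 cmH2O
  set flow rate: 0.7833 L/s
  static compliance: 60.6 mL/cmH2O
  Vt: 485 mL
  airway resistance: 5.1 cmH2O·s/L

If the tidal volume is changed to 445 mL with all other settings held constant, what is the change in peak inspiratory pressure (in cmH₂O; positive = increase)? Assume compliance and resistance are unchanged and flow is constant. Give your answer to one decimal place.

PIP = Vt/C + R·V̇ + PEEP (constant-flow equation of motion).
Only the elastic term changes: ΔPIP = ΔVt / C = (445 − 485) / 60.6 = -0.6601 cmH2O.

-0.7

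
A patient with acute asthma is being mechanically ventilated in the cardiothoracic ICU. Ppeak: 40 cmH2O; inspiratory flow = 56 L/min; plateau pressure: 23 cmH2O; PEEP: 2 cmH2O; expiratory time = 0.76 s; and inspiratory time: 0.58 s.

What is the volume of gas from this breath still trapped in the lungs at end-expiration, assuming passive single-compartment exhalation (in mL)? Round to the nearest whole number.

Flow: 56 L/min ÷ 60 = 0.9333 L/s.
Vt = flow × Ti = 0.9333 L/s × 0.58 s × 1000 mL/L = 541.31 mL.
R = (PIP − Pplat)/V̇ = (40 − 23) / 0.9333 = 17.0/0.9333 = 18.215 cmH2O·s/L.
C = Vt/(Pplat − PEEP) = 541.31 / (23 − 2) = 541.31/21.0 = 25.777 mL/cmH2O.
τ = R × C = 18.215 × 0.02578 L/cmH2O = 0.4696 s.
Fraction remaining = e^(−Te/τ) = e^(−0.76/0.4696) = 0.1982.
Trapped volume = 541.31 × 0.1982 = 107.29 mL.

107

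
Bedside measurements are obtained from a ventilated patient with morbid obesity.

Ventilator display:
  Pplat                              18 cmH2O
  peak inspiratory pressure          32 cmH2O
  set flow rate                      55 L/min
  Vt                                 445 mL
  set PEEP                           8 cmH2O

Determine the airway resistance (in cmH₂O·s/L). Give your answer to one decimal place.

15.3

Flow: 55 L/min ÷ 60 = 0.9167 L/s.
Raw = (PIP − Pplat) / flow = (32 − 18) / 0.9167 = 14.0 / 0.9167 = 15.272 cmH2O·s/L.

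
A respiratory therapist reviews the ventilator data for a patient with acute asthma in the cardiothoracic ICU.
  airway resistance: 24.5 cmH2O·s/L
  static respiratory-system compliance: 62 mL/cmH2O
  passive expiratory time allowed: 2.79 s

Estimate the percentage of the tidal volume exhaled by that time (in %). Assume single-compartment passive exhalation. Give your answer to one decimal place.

84.1

τ = R × C = 24.5 × 62 mL/cmH2O = 24.5 × 0.062 L/cmH2O = 1.519 s.
Passive exhalation: V(t)/V₀ = e^(−t/τ) = e^(−2.79/1.519) = 0.1593.
Fraction exhaled = 1 − 0.1593 = 0.8407 → 84.07%.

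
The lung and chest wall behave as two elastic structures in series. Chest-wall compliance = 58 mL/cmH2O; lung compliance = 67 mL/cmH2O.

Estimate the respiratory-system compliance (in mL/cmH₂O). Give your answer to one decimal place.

31.1

Lung and chest wall are elastances in series: 1/Crs = 1/CL + 1/Ccw.
1/Crs = 1/67 + 1/58 = 0.03217.
Crs = 31.085 mL/cmH2O.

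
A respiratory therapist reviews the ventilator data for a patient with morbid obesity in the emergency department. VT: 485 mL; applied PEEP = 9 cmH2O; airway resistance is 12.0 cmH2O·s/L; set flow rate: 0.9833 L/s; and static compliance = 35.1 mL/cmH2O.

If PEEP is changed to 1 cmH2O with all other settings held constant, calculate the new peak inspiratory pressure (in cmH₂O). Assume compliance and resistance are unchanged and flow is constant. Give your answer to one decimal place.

PIP = Vt/C + R·V̇ + PEEP (constant-flow equation of motion).
Only the baseline term changes: ΔPIP = ΔPEEP = 1 − 9 = -8.0 cmH2O.
Original PIP = 485/35.1 + 12.0×0.9833 + 9 = 34.617 cmH2O; new PIP = 34.617 + (-8.0) = 26.617 cmH2O.

26.6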